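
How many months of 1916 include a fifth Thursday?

4

A month has five Thursdays exactly when Thursday falls within its first (length − 28) days.
Jan: 31 days, starts Sat → 5 of Sat, Sun, Mon
Feb: 29 days, starts Tue → 5 of Tue
Mar: 31 days, starts Wed → 5 of Wed, Thu, Fri ✓
Apr: 30 days, starts Sat → 5 of Sat, Sun
May: 31 days, starts Mon → 5 of Mon, Tue, Wed
Jun: 30 days, starts Thu → 5 of Thu, Fri ✓
Jul: 31 days, starts Sat → 5 of Sat, Sun, Mon
Aug: 31 days, starts Tue → 5 of Tue, Wed, Thu ✓
Sep: 30 days, starts Fri → 5 of Fri, Sat
Oct: 31 days, starts Sun → 5 of Sun, Mon, Tue
Nov: 30 days, starts Wed → 5 of Wed, Thu ✓
Dec: 31 days, starts Fri → 5 of Fri, Sat, Sun
Months with five Thursdays: Mar, Jun, Aug, Nov.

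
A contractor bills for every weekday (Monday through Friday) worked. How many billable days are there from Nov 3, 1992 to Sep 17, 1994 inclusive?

489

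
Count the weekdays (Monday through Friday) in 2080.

2080-01-01 is a Monday.
From 2080-01-01 to 2080-12-31 is 366 days inclusive.
366 = 7 × 52 + 2, so there are 52 full weeks plus 2 extra days.
Each full week contributes 5 weekdays (Mon–Fri): 52 × 5 = 260.
The 2 extra days are Mon, Tue — 2 of them qualify.
Total: 260 + 2 = 262.

262 weekdays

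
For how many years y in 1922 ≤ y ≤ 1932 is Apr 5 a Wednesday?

1

Day of week of April 5 in each year:
1922: Wed ✓, 1923: Thu, 1924: Sat, 1925: Sun, 1926: Mon, 1927: Tue, 1928: Thu, 1929: Fri, 1930: Sat, 1931: Sun, 1932: Tue
Wednesdays: 1922.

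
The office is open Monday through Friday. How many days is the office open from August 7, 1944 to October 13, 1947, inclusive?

August 7, 1944 is a Monday.
From August 7, 1944 to October 13, 1947 is 1163 days inclusive.
1163 = 7 × 166 + 1, so there are 166 full weeks plus 1 extra day.
Each full week contributes 5 weekdays (Mon–Fri): 166 × 5 = 830.
The 1 extra day is Monday — 1 of them qualifies.
Total: 830 + 1 = 831.

831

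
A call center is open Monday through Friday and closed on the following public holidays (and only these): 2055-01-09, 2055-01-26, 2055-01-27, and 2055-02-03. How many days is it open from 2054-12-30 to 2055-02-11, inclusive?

29 working days

2054-12-30 is a Wednesday.
That's 44 days from start to end, counting both.
44 = 7 × 6 + 2, so there are 6 full weeks plus 2 extra days.
Each full week contributes 5 weekdays (Mon–Fri): 6 × 5 = 30.
The 2 extra days are Wed, Thu — 2 of them qualify.
Total: 30 + 2 = 32.
Holidays: 2055-01-09 (Sat); 2055-01-26 (Tue); 2055-01-27 (Wed); 2055-02-03 (Wed).
3 of the 4 holidays fall on weekdays; the rest are weekends and were already excluded.
Business days: 32 − 3 = 29.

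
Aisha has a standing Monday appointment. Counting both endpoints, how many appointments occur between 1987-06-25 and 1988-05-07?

45 Mondays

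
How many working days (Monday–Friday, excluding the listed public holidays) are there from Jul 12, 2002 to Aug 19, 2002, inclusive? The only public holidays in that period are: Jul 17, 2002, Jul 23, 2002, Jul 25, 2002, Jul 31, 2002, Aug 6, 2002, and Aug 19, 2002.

Jul 12, 2002 is a Friday.
From Jul 12, 2002 to Aug 19, 2002 is 39 days inclusive.
39 = 7 × 5 + 4, so there are 5 full weeks plus 4 extra days.
Each full week contributes 5 weekdays (Mon–Fri): 5 × 5 = 25.
The 4 extra days are Fri, Sat, Sun, Mon — 2 of them qualify.
Total: 25 + 2 = 27.
Holidays: Jul 17, 2002 (Wed); Jul 23, 2002 (Tue); Jul 25, 2002 (Thu); Jul 31, 2002 (Wed); Aug 6, 2002 (Tue); Aug 19, 2002 (Mon).
All 6 holidays fall on weekdays, so subtract 6.
Business days: 27 − 6 = 21.

21 working days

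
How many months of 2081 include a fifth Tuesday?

4

A month has five Tuesdays exactly when Tuesday falls within its first (length − 28) days.
Jan: 31 days, starts Wed → 5 of Wed, Thu, Fri
Feb: 28 days, starts Sat → 5 of (none)
Mar: 31 days, starts Sat → 5 of Sat, Sun, Mon
Apr: 30 days, starts Tue → 5 of Tue, Wed ✓
May: 31 days, starts Thu → 5 of Thu, Fri, Sat
Jun: 30 days, starts Sun → 5 of Sun, Mon
Jul: 31 days, starts Tue → 5 of Tue, Wed, Thu ✓
Aug: 31 days, starts Fri → 5 of Fri, Sat, Sun
Sep: 30 days, starts Mon → 5 of Mon, Tue ✓
Oct: 31 days, starts Wed → 5 of Wed, Thu, Fri
Nov: 30 days, starts Sat → 5 of Sat, Sun
Dec: 31 days, starts Mon → 5 of Mon, Tue, Wed ✓
Months with five Tuesdays: Apr, Jul, Sep, Dec.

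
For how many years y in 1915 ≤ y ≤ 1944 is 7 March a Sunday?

5

Day of week of March 7 in each year:
1915: Sun ✓, 1916: Tue, 1917: Wed, 1918: Thu, 1919: Fri, 1920: Sun ✓, 1921: Mon, 1922: Tue, 1923: Wed, 1924: Fri, 1925: Sat, 1926: Sun ✓, 1927: Mon, 1928: Wed, 1929: Thu, 1930: Fri, 1931: Sat, 1932: Mon, 1933: Tue, 1934: Wed, 1935: Thu, 1936: Sat, 1937: Sun ✓, 1938: Mon, 1939: Tue, 1940: Thu, 1941: Fri, 1942: Sat, 1943: Sun ✓, 1944: Tue
Sundays: 1915, 1920, 1926, 1937, 1943.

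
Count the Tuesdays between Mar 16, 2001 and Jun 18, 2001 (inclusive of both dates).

Mar 16, 2001 is a Friday.
The range spans 95 days (inclusive of both endpoints).
95 = 7 × 13 + 4, so there are 13 full weeks plus 4 extra days.
Each full week contributes one Tuesday: 13 so far.
The 4 extra days are Fri, Sat, Sun, Mon — none qualify.
Total: 13 + 0 = 13.

13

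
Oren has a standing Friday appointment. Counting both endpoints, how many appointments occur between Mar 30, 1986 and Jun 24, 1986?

12

Mar 30, 1986 is a Sunday.
The range spans 87 days (inclusive of both endpoints).
87 = 7 × 12 + 3, so there are 12 full weeks plus 3 extra days.
Each full week contributes one Friday: 12 so far.
The 3 extra days are Sun, Mon, Tue — none qualify.
Total: 12 + 0 = 12.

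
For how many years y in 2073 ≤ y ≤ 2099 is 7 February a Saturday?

4

Day of week of February 7 in each year:
2073: Tue, 2074: Wed, 2075: Thu, 2076: Fri, 2077: Sun, 2078: Mon, 2079: Tue, 2080: Wed, 2081: Fri, 2082: Sat ✓, 2083: Sun, 2084: Mon, 2085: Wed, 2086: Thu, 2087: Fri, 2088: Sat ✓, 2089: Mon, 2090: Tue, 2091: Wed, 2092: Thu, 2093: Sat ✓, 2094: Sun, 2095: Mon, 2096: Tue, 2097: Thu, 2098: Fri, 2099: Sat ✓
Saturdays: 2082, 2088, 2093, 2099.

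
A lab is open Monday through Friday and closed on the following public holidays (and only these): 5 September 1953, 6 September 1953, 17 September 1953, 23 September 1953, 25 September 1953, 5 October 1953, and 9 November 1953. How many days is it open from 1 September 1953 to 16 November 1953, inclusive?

1 September 1953 is a Tuesday.
That's 77 days from start to end, counting both.
77 = 7 × 11, so the span is exactly 11 full weeks.
Each full week contributes 5 weekdays (Mon–Fri): 11 × 5 = 55.
Total: 55.
Holidays: 5 September 1953 (Sat); 6 September 1953 (Sun); 17 September 1953 (Thu); 23 September 1953 (Wed); 25 September 1953 (Fri); 5 October 1953 (Mon); 9 November 1953 (Mon).
5 of the 7 holidays fall on weekdays; the rest are weekends and were already excluded.
Business days: 55 − 5 = 50.

50 business days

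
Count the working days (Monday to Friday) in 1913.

1913-01-01 is a Wednesday.
That's 365 days from start to end, counting both.
365 = 7 × 52 + 1, so there are 52 full weeks plus 1 extra day.
Each full week contributes 5 weekdays (Mon–Fri): 52 × 5 = 260.
The 1 extra day is Wednesday — 1 of them qualifies.
Total: 260 + 1 = 261.

261 weekdays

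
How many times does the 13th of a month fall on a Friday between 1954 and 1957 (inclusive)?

Friday-the-13ths by year:
1954: Aug
1955: May
1956: Jan, Apr, Jul
1957: Sep, Dec

7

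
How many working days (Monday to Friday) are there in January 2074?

23

1 January 2074 is a Monday.
The range spans 31 days (inclusive of both endpoints).
31 = 7 × 4 + 3, so there are 4 full weeks plus 3 extra days.
Each full week contributes 5 weekdays (Mon–Fri): 4 × 5 = 20.
The 3 extra days are Mon, Tue, Wed — 3 of them qualify.
Total: 20 + 3 = 23.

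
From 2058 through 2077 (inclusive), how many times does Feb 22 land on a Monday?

3

Day of week of February 22 in each year:
2058: Fri, 2059: Sat, 2060: Sun, 2061: Tue, 2062: Wed, 2063: Thu, 2064: Fri, 2065: Sun, 2066: Mon ✓, 2067: Tue, 2068: Wed, 2069: Fri, 2070: Sat, 2071: Sun, 2072: Mon ✓, 2073: Wed, 2074: Thu, 2075: Fri, 2076: Sat, 2077: Mon ✓
Mondays: 2066, 2072, 2077.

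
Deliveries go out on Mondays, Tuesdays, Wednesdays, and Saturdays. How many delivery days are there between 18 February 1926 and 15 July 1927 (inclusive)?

292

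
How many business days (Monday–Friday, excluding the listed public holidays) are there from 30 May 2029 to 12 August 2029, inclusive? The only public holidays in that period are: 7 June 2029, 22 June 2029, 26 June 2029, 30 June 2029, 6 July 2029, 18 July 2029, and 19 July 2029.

30 May 2029 is a Wednesday.
From 30 May 2029 to 12 August 2029 is 75 days inclusive.
75 = 7 × 10 + 5, so there are 10 full weeks plus 5 extra days.
Each full week contributes 5 weekdays (Mon–Fri): 10 × 5 = 50.
The 5 extra days are Wednesday, Thursday, Friday, Saturday, Sunday — 3 of them qualify.
Total: 50 + 3 = 53.
Holidays: 7 June 2029 (Thu); 22 June 2029 (Fri); 26 June 2029 (Tue); 30 June 2029 (Sat); 6 July 2029 (Fri); 18 July 2029 (Wed); 19 July 2029 (Thu).
6 of the 7 holidays fall on weekdays; the rest are weekends and were already excluded.
Business days: 53 − 6 = 47.

47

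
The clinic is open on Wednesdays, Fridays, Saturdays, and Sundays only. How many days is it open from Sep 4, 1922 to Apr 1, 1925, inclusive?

537

Sep 4, 1922 is a Monday.
From Sep 4, 1922 to Apr 1, 1925 is 941 days inclusive.
941 = 7 × 134 + 3, so there are 134 full weeks plus 3 extra days.
Each full week contributes 4 days from the set (Wed, Fri, Sat, Sun): 134 × 4 = 536.
The 3 extra days are Monday, Tuesday, Wednesday — 1 of them qualifies.
Total: 536 + 1 = 537.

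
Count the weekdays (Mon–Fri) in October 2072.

21 weekdays

Oct 1, 2072 is a Saturday.
That's 31 days from start to end, counting both.
31 = 7 × 4 + 3, so there are 4 full weeks plus 3 extra days.
Each full week contributes 5 weekdays (Mon–Fri): 4 × 5 = 20.
The 3 extra days are Sat, Sun, Mon — 1 of them qualifies.
Total: 20 + 1 = 21.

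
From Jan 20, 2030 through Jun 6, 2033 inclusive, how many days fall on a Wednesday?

Jan 20, 2030 is a Sunday.
That's 1234 days from start to end, counting both.
1234 = 7 × 176 + 2, so there are 176 full weeks plus 2 extra days.
Each full week contributes one Wednesday: 176 so far.
The 2 extra days are Sun, Mon — none qualify.
Total: 176 + 0 = 176.

176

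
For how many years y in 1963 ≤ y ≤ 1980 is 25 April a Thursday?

3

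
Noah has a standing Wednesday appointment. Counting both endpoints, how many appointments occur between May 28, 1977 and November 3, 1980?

May 28, 1977 is a Saturday.
From May 28, 1977 to November 3, 1980 is 1256 days inclusive.
1256 = 7 × 179 + 3, so there are 179 full weeks plus 3 extra days.
Each full week contributes one Wednesday: 179 so far.
The 3 extra days are Sat, Sun, Mon — none qualify.
Total: 179 + 0 = 179.

179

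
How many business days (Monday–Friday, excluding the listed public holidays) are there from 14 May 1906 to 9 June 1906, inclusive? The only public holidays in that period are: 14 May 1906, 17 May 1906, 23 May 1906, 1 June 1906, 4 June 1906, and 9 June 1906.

15 business days

14 May 1906 is a Monday.
From 14 May 1906 to 9 June 1906 is 27 days inclusive.
27 = 7 × 3 + 6, so there are 3 full weeks plus 6 extra days.
Each full week contributes 5 weekdays (Mon–Fri): 3 × 5 = 15.
The 6 extra days are Mon, Tue, Wed, Thu, Fri, Sat — 5 of them qualify.
Total: 15 + 5 = 20.
Holidays: 14 May 1906 (Mon); 17 May 1906 (Thu); 23 May 1906 (Wed); 1 June 1906 (Fri); 4 June 1906 (Mon); 9 June 1906 (Sat).
5 of the 6 holidays fall on weekdays; the rest are weekends and were already excluded.
Business days: 20 − 5 = 15.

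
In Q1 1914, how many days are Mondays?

1914-01-01 is a Thursday.
The range spans 90 days (inclusive of both endpoints).
90 = 7 × 12 + 6, so there are 12 full weeks plus 6 extra days.
Each full week contributes one Monday: 12 so far.
The 6 extra days are Thursday, Friday, Saturday, Sunday, Monday, Tuesday — 1 of them qualifies.
Total: 12 + 1 = 13.

13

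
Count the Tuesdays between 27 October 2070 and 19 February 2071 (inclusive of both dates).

17

27 October 2070 is a Monday.
From 27 October 2070 to 19 February 2071 is 116 days inclusive.
116 = 7 × 16 + 4, so there are 16 full weeks plus 4 extra days.
Each full week contributes one Tuesday: 16 so far.
The 4 extra days are Mon, Tue, Wed, Thu — 1 of them qualifies.
Total: 16 + 1 = 17.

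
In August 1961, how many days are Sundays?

4

1961-08-01 is a Tuesday.
That's 31 days from start to end, counting both.
31 = 7 × 4 + 3, so there are 4 full weeks plus 3 extra days.
Each full week contributes one Sunday: 4 so far.
The 3 extra days are Tue, Wed, Thu — none qualify.
Total: 4 + 0 = 4.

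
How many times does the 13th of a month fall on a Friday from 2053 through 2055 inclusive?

Friday-the-13ths by year:
2053: Jun
2054: Feb, Mar, Nov
2055: Aug

5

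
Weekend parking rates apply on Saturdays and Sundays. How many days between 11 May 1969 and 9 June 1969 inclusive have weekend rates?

11 May 1969 is a Sunday.
The range spans 30 days (inclusive of both endpoints).
30 = 7 × 4 + 2, so there are 4 full weeks plus 2 extra days.
Each full week contributes 2 weekend days (Sat, Sun): 4 × 2 = 8.
The 2 extra days are Sunday, Monday — 1 of them qualifies.
Total: 8 + 1 = 9.

9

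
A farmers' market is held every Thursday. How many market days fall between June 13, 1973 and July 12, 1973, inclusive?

5

June 13, 1973 is a Wednesday.
That's 30 days from start to end, counting both.
30 = 7 × 4 + 2, so there are 4 full weeks plus 2 extra days.
Each full week contributes one Thursday: 4 so far.
The 2 extra days are Wed, Thu — 1 of them qualifies.
Total: 4 + 1 = 5.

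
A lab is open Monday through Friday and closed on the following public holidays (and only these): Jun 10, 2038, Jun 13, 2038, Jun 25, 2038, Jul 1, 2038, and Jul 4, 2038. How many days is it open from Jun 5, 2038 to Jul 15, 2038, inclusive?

26

Jun 5, 2038 is a Saturday.
The range spans 41 days (inclusive of both endpoints).
41 = 7 × 5 + 6, so there are 5 full weeks plus 6 extra days.
Each full week contributes 5 weekdays (Mon–Fri): 5 × 5 = 25.
The 6 extra days are Sat, Sun, Mon, Tue, Wed, Thu — 4 of them qualify.
Total: 25 + 4 = 29.
Holidays: Jun 10, 2038 (Thu); Jun 13, 2038 (Sun); Jun 25, 2038 (Fri); Jul 1, 2038 (Thu); Jul 4, 2038 (Sun).
3 of the 5 holidays fall on weekdays; the rest are weekends and were already excluded.
Business days: 29 − 3 = 26.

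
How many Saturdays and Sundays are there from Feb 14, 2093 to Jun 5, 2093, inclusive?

32

Feb 14, 2093 is a Saturday.
The range spans 112 days (inclusive of both endpoints).
112 = 7 × 16, so the span is exactly 16 full weeks.
Each full week contributes 2 weekend days (Sat, Sun): 16 × 2 = 32.
Total: 32.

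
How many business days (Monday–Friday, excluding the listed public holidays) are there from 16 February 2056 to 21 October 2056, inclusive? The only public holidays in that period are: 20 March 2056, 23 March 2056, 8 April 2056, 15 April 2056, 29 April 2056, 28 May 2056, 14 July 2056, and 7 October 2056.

16 February 2056 is a Wednesday.
The range spans 249 days (inclusive of both endpoints).
249 = 7 × 35 + 4, so there are 35 full weeks plus 4 extra days.
Each full week contributes 5 weekdays (Mon–Fri): 35 × 5 = 175.
The 4 extra days are Wednesday, Thursday, Friday, Saturday — 3 of them qualify.
Total: 175 + 3 = 178.
Holidays: 20 March 2056 (Mon); 23 March 2056 (Thu); 8 April 2056 (Sat); 15 April 2056 (Sat); 29 April 2056 (Sat); 28 May 2056 (Sun); 14 July 2056 (Fri); 7 October 2056 (Sat).
3 of the 8 holidays fall on weekdays; the rest are weekends and were already excluded.
Business days: 178 − 3 = 175.

175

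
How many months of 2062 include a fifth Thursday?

A month has five Thursdays exactly when Thursday falls within its first (length − 28) days.
Jan: 31 days, starts Sun → 5 of Sun, Mon, Tue
Feb: 28 days, starts Wed → 5 of (none)
Mar: 31 days, starts Wed → 5 of Wed, Thu, Fri ✓
Apr: 30 days, starts Sat → 5 of Sat, Sun
May: 31 days, starts Mon → 5 of Mon, Tue, Wed
Jun: 30 days, starts Thu → 5 of Thu, Fri ✓
Jul: 31 days, starts Sat → 5 of Sat, Sun, Mon
Aug: 31 days, starts Tue → 5 of Tue, Wed, Thu ✓
Sep: 30 days, starts Fri → 5 of Fri, Sat
Oct: 31 days, starts Sun → 5 of Sun, Mon, Tue
Nov: 30 days, starts Wed → 5 of Wed, Thu ✓
Dec: 31 days, starts Fri → 5 of Fri, Sat, Sun
Months with five Thursdays: Mar, Jun, Aug, Nov.

4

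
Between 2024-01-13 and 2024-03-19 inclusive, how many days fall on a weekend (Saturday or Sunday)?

2024-01-13 is a Saturday.
From 2024-01-13 to 2024-03-19 is 67 days inclusive.
67 = 7 × 9 + 4, so there are 9 full weeks plus 4 extra days.
Each full week contributes 2 weekend days (Sat, Sun): 9 × 2 = 18.
The 4 extra days are Saturday, Sunday, Monday, Tuesday — 2 of them qualify.
Total: 18 + 2 = 20.

20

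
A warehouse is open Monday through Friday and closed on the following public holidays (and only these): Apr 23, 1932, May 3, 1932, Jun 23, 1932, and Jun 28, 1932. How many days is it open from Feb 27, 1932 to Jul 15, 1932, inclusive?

97

Feb 27, 1932 is a Saturday.
That's 140 days from start to end, counting both.
140 = 7 × 20, so the span is exactly 20 full weeks.
Each full week contributes 5 weekdays (Mon–Fri): 20 × 5 = 100.
Total: 100.
Holidays: Apr 23, 1932 (Sat); May 3, 1932 (Tue); Jun 23, 1932 (Thu); Jun 28, 1932 (Tue).
3 of the 4 holidays fall on weekdays; the rest are weekends and were already excluded.
Business days: 100 − 3 = 97.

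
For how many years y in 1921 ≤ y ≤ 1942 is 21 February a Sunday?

3

Day of week of February 21 in each year:
1921: Mon, 1922: Tue, 1923: Wed, 1924: Thu, 1925: Sat, 1926: Sun ✓, 1927: Mon, 1928: Tue, 1929: Thu, 1930: Fri, 1931: Sat, 1932: Sun ✓, 1933: Tue, 1934: Wed, 1935: Thu, 1936: Fri, 1937: Sun ✓, 1938: Mon, 1939: Tue, 1940: Wed, 1941: Fri, 1942: Sat
Sundays: 1926, 1932, 1937.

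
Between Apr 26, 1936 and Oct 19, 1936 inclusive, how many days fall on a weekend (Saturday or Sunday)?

51

Apr 26, 1936 is a Sunday.
That's 177 days from start to end, counting both.
177 = 7 × 25 + 2, so there are 25 full weeks plus 2 extra days.
Each full week contributes 2 weekend days (Sat, Sun): 25 × 2 = 50.
The 2 extra days are Sunday, Monday — 1 of them qualifies.
Total: 50 + 1 = 51.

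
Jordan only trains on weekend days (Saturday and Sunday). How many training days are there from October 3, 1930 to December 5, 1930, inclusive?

18

October 3, 1930 is a Friday.
That's 64 days from start to end, counting both.
64 = 7 × 9 + 1, so there are 9 full weeks plus 1 extra day.
Each full week contributes 2 weekend days (Sat, Sun): 9 × 2 = 18.
The 1 extra day is Fri — none qualify.
Total: 18 + 0 = 18.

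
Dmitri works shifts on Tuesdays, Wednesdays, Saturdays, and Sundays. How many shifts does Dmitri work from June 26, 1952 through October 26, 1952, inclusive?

June 26, 1952 is a Thursday.
The range spans 123 days (inclusive of both endpoints).
123 = 7 × 17 + 4, so there are 17 full weeks plus 4 extra days.
Each full week contributes 4 days from the set (Tue, Wed, Sat, Sun): 17 × 4 = 68.
The 4 extra days are Thursday, Friday, Saturday, Sunday — 2 of them qualify.
Total: 68 + 2 = 70.

70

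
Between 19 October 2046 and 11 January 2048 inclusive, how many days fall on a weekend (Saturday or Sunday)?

19 October 2046 is a Friday.
From 19 October 2046 to 11 January 2048 is 450 days inclusive.
450 = 7 × 64 + 2, so there are 64 full weeks plus 2 extra days.
Each full week contributes 2 weekend days (Sat, Sun): 64 × 2 = 128.
The 2 extra days are Friday, Saturday — 1 of them qualifies.
Total: 128 + 1 = 129.

129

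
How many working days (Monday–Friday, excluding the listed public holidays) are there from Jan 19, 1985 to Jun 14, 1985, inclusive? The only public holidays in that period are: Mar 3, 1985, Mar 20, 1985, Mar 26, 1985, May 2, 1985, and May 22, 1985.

101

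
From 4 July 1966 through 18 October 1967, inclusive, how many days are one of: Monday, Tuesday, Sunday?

203

4 July 1966 is a Monday.
That's 472 days from start to end, counting both.
472 = 7 × 67 + 3, so there are 67 full weeks plus 3 extra days.
Each full week contributes 3 days from the set (Mon, Tue, Sun): 67 × 3 = 201.
The 3 extra days are Mon, Tue, Wed — 2 of them qualify.
Total: 201 + 2 = 203.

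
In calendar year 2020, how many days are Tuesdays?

2020-01-01 is a Wednesday.
From 2020-01-01 to 2020-12-31 is 366 days inclusive.
366 = 7 × 52 + 2, so there are 52 full weeks plus 2 extra days.
Each full week contributes one Tuesday: 52 so far.
The 2 extra days are Wed, Thu — none qualify.
Total: 52 + 0 = 52.

52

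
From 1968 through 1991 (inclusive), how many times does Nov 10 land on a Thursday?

3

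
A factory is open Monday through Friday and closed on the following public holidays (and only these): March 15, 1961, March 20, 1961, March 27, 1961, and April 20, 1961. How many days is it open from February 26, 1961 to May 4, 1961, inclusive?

45 working days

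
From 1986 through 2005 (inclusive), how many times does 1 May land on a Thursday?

Day of week of May 1 in each year:
1986: Thu ✓, 1987: Fri, 1988: Sun, 1989: Mon, 1990: Tue, 1991: Wed, 1992: Fri, 1993: Sat, 1994: Sun, 1995: Mon, 1996: Wed, 1997: Thu ✓, 1998: Fri, 1999: Sat, 2000: Mon, 2001: Tue, 2002: Wed, 2003: Thu ✓, 2004: Sat, 2005: Sun
Thursdays: 1986, 1997, 2003.

3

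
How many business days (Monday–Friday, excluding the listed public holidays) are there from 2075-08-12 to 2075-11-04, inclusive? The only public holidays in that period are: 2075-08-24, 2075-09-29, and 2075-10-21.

60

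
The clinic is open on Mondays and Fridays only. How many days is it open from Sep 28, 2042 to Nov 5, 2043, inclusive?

115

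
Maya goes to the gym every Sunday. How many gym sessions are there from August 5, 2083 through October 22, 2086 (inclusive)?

August 5, 2083 is a Thursday.
That's 1175 days from start to end, counting both.
1175 = 7 × 167 + 6, so there are 167 full weeks plus 6 extra days.
Each full week contributes one Sunday: 167 so far.
The 6 extra days are Thu, Fri, Sat, Sun, Mon, Tue — 1 of them qualifies.
Total: 167 + 1 = 168.

168 Sundays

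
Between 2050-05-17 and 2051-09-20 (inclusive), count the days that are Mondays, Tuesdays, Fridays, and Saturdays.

2050-05-17 is a Tuesday.
From 2050-05-17 to 2051-09-20 is 492 days inclusive.
492 = 7 × 70 + 2, so there are 70 full weeks plus 2 extra days.
Each full week contributes 4 days from the set (Mon, Tue, Fri, Sat): 70 × 4 = 280.
The 2 extra days are Tue, Wed — 1 of them qualifies.
Total: 280 + 1 = 281.

281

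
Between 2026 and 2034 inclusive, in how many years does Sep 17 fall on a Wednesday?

1

Day of week of September 17 in each year:
2026: Thu, 2027: Fri, 2028: Sun, 2029: Mon, 2030: Tue, 2031: Wed ✓, 2032: Fri, 2033: Sat, 2034: Sun
Wednesdays: 2031.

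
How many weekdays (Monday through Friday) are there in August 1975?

Aug 1, 1975 is a Friday.
The range spans 31 days (inclusive of both endpoints).
31 = 7 × 4 + 3, so there are 4 full weeks plus 3 extra days.
Each full week contributes 5 weekdays (Mon–Fri): 4 × 5 = 20.
The 3 extra days are Fri, Sat, Sun — 1 of them qualifies.
Total: 20 + 1 = 21.

21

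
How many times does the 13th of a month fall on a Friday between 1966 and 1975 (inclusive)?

16

Friday-the-13ths by year:
1966: May
1967: Jan, Oct
1968: Sep, Dec
1969: Jun
1970: Feb, Mar, Nov
1971: Aug
1972: Oct
1973: Apr, Jul
1974: Sep, Dec
1975: Jun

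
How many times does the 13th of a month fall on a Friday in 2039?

1

The 13th falls on a Friday when the month's 13th has weekday Fri.
Jan 13 is Thu; Feb 13 is Sun; Mar 13 is Sun; Apr 13 is Wed; May 13 is Fri ✓; Jun 13 is Mon; Jul 13 is Wed; Aug 13 is Sat; Sep 13 is Tue; Oct 13 is Thu; Nov 13 is Sun; Dec 13 is Tue.
Friday the 13ths: May.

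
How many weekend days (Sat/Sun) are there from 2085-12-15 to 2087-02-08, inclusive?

121

2085-12-15 is a Saturday.
From 2085-12-15 to 2087-02-08 is 421 days inclusive.
421 = 7 × 60 + 1, so there are 60 full weeks plus 1 extra day.
Each full week contributes 2 weekend days (Sat, Sun): 60 × 2 = 120.
The 1 extra day is Saturday — 1 of them qualifies.
Total: 120 + 1 = 121.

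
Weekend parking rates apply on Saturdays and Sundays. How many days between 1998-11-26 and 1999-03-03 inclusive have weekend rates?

28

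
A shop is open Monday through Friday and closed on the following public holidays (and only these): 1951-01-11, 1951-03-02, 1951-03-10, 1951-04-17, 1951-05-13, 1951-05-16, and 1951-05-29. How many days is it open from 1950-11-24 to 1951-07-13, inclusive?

161 business days

1950-11-24 is a Friday.
From 1950-11-24 to 1951-07-13 is 232 days inclusive.
232 = 7 × 33 + 1, so there are 33 full weeks plus 1 extra day.
Each full week contributes 5 weekdays (Mon–Fri): 33 × 5 = 165.
The 1 extra day is Fri — 1 of them qualifies.
Total: 165 + 1 = 166.
Holidays: 1951-01-11 (Thu); 1951-03-02 (Fri); 1951-03-10 (Sat); 1951-04-17 (Tue); 1951-05-13 (Sun); 1951-05-16 (Wed); 1951-05-29 (Tue).
5 of the 7 holidays fall on weekdays; the rest are weekends and were already excluded.
Business days: 166 − 5 = 161.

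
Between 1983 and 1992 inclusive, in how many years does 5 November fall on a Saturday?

2

Day of week of November 5 in each year:
1983: Sat ✓, 1984: Mon, 1985: Tue, 1986: Wed, 1987: Thu, 1988: Sat ✓, 1989: Sun, 1990: Mon, 1991: Tue, 1992: Thu
Saturdays: 1983, 1988.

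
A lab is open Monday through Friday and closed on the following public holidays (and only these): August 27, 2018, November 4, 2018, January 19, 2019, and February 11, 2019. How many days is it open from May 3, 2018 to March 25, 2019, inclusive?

231 business days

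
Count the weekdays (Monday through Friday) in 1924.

1 January 1924 is a Tuesday.
That's 366 days from start to end, counting both.
366 = 7 × 52 + 2, so there are 52 full weeks plus 2 extra days.
Each full week contributes 5 weekdays (Mon–Fri): 52 × 5 = 260.
The 2 extra days are Tuesday, Wednesday — 2 of them qualify.
Total: 260 + 2 = 262.

262 weekdays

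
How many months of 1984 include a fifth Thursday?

4

A month has five Thursdays exactly when Thursday falls within its first (length − 28) days.
Jan: 31 days, starts Sun → 5 of Sun, Mon, Tue
Feb: 29 days, starts Wed → 5 of Wed
Mar: 31 days, starts Thu → 5 of Thu, Fri, Sat ✓
Apr: 30 days, starts Sun → 5 of Sun, Mon
May: 31 days, starts Tue → 5 of Tue, Wed, Thu ✓
Jun: 30 days, starts Fri → 5 of Fri, Sat
Jul: 31 days, starts Sun → 5 of Sun, Mon, Tue
Aug: 31 days, starts Wed → 5 of Wed, Thu, Fri ✓
Sep: 30 days, starts Sat → 5 of Sat, Sun
Oct: 31 days, starts Mon → 5 of Mon, Tue, Wed
Nov: 30 days, starts Thu → 5 of Thu, Fri ✓
Dec: 31 days, starts Sat → 5 of Sat, Sun, Mon
Months with five Thursdays: Mar, May, Aug, Nov.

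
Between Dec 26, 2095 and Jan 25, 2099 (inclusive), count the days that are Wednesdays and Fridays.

Dec 26, 2095 is a Monday.
From Dec 26, 2095 to Jan 25, 2099 is 1127 days inclusive.
1127 = 7 × 161, so the span is exactly 161 full weeks.
Each full week contributes 2 days from the set (Wed, Fri): 161 × 2 = 322.

322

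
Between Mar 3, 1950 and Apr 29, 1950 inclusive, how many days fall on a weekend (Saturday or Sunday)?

17

Mar 3, 1950 is a Friday.
From Mar 3, 1950 to Apr 29, 1950 is 58 days inclusive.
58 = 7 × 8 + 2, so there are 8 full weeks plus 2 extra days.
Each full week contributes 2 weekend days (Sat, Sun): 8 × 2 = 16.
The 2 extra days are Fri, Sat — 1 of them qualifies.
Total: 16 + 1 = 17.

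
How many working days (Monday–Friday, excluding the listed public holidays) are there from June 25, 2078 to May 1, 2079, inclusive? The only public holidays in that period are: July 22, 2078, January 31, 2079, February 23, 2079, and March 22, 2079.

217 working days

June 25, 2078 is a Saturday.
From June 25, 2078 to May 1, 2079 is 311 days inclusive.
311 = 7 × 44 + 3, so there are 44 full weeks plus 3 extra days.
Each full week contributes 5 weekdays (Mon–Fri): 44 × 5 = 220.
The 3 extra days are Saturday, Sunday, Monday — 1 of them qualifies.
Total: 220 + 1 = 221.
Holidays: July 22, 2078 (Fri); January 31, 2079 (Tue); February 23, 2079 (Thu); March 22, 2079 (Wed).
All 4 holidays fall on weekdays, so subtract 4.
Business days: 221 − 4 = 217.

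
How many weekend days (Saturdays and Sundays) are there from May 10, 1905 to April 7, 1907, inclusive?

200

May 10, 1905 is a Wednesday.
From May 10, 1905 to April 7, 1907 is 698 days inclusive.
698 = 7 × 99 + 5, so there are 99 full weeks plus 5 extra days.
Each full week contributes 2 weekend days (Sat, Sun): 99 × 2 = 198.
The 5 extra days are Wednesday, Thursday, Friday, Saturday, Sunday — 2 of them qualify.
Total: 198 + 2 = 200.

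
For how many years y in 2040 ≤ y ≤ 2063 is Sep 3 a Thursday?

3

Day of week of September 3 in each year:
2040: Mon, 2041: Tue, 2042: Wed, 2043: Thu ✓, 2044: Sat, 2045: Sun, 2046: Mon, 2047: Tue, 2048: Thu ✓, 2049: Fri, 2050: Sat, 2051: Sun, 2052: Tue, 2053: Wed, 2054: Thu ✓, 2055: Fri, 2056: Sun, 2057: Mon, 2058: Tue, 2059: Wed, 2060: Fri, 2061: Sat, 2062: Sun, 2063: Mon
Thursdays: 2043, 2048, 2054.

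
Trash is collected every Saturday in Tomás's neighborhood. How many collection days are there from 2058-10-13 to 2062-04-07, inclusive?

2058-10-13 is a Sunday.
That's 1273 days from start to end, counting both.
1273 = 7 × 181 + 6, so there are 181 full weeks plus 6 extra days.
Each full week contributes one Saturday: 181 so far.
The 6 extra days are Sun, Mon, Tue, Wed, Thu, Fri — none qualify.
Total: 181 + 0 = 181.

181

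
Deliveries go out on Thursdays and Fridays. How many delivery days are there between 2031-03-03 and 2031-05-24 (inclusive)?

24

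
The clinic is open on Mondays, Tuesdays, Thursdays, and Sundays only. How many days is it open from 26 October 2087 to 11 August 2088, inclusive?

26 October 2087 is a Sunday.
From 26 October 2087 to 11 August 2088 is 291 days inclusive.
291 = 7 × 41 + 4, so there are 41 full weeks plus 4 extra days.
Each full week contributes 4 days from the set (Mon, Tue, Thu, Sun): 41 × 4 = 164.
The 4 extra days are Sun, Mon, Tue, Wed — 3 of them qualify.
Total: 164 + 3 = 167.

167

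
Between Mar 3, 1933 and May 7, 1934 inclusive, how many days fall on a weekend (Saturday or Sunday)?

124

Mar 3, 1933 is a Friday.
From Mar 3, 1933 to May 7, 1934 is 431 days inclusive.
431 = 7 × 61 + 4, so there are 61 full weeks plus 4 extra days.
Each full week contributes 2 weekend days (Sat, Sun): 61 × 2 = 122.
The 4 extra days are Fri, Sat, Sun, Mon — 2 of them qualify.
Total: 122 + 2 = 124.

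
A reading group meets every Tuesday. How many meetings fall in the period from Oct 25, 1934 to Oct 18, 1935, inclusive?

Oct 25, 1934 is a Thursday.
The range spans 359 days (inclusive of both endpoints).
359 = 7 × 51 + 2, so there are 51 full weeks plus 2 extra days.
Each full week contributes one Tuesday: 51 so far.
The 2 extra days are Thursday, Friday — none qualify.
Total: 51 + 0 = 51.

51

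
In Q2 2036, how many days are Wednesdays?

13

1 April 2036 is a Tuesday.
The range spans 91 days (inclusive of both endpoints).
91 = 7 × 13, so the span is exactly 13 full weeks.
Each full week contributes one Wednesday: 13 so far.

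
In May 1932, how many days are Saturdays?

4

1932-05-01 is a Sunday.
From 1932-05-01 to 1932-05-31 is 31 days inclusive.
31 = 7 × 4 + 3, so there are 4 full weeks plus 3 extra days.
Each full week contributes one Saturday: 4 so far.
The 3 extra days are Sun, Mon, Tue — none qualify.
Total: 4 + 0 = 4.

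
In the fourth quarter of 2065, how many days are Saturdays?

Oct 1, 2065 is a Thursday.
From Oct 1, 2065 to Dec 31, 2065 is 92 days inclusive.
92 = 7 × 13 + 1, so there are 13 full weeks plus 1 extra day.
Each full week contributes one Saturday: 13 so far.
The 1 extra day is Thu — none qualify.
Total: 13 + 0 = 13.

13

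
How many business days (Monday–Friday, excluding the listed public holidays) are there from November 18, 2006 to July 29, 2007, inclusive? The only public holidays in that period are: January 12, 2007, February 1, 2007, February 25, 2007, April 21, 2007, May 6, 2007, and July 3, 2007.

177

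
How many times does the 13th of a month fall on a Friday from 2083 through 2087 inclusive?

Friday-the-13ths by year:
2083: Aug
2084: Oct
2085: Apr, Jul
2086: Sep, Dec
2087: Jun

7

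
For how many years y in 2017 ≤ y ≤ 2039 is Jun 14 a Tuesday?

Day of week of June 14 in each year:
2017: Wed, 2018: Thu, 2019: Fri, 2020: Sun, 2021: Mon, 2022: Tue ✓, 2023: Wed, 2024: Fri, 2025: Sat, 2026: Sun, 2027: Mon, 2028: Wed, 2029: Thu, 2030: Fri, 2031: Sat, 2032: Mon, 2033: Tue ✓, 2034: Wed, 2035: Thu, 2036: Sat, 2037: Sun, 2038: Mon, 2039: Tue ✓
Tuesdays: 2022, 2033, 2039.

3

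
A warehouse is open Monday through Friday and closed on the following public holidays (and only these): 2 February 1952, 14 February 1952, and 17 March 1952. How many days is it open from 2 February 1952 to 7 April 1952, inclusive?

2 February 1952 is a Saturday.
The range spans 66 days (inclusive of both endpoints).
66 = 7 × 9 + 3, so there are 9 full weeks plus 3 extra days.
Each full week contributes 5 weekdays (Mon–Fri): 9 × 5 = 45.
The 3 extra days are Saturday, Sunday, Monday — 1 of them qualifies.
Total: 45 + 1 = 46.
Holidays: 2 February 1952 (Sat); 14 February 1952 (Thu); 17 March 1952 (Mon).
2 of the 3 holidays fall on weekdays; the rest are weekends and were already excluded.
Business days: 46 − 2 = 44.

44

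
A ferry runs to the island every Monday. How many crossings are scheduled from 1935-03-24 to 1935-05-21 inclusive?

1935-03-24 is a Sunday.
That's 59 days from start to end, counting both.
59 = 7 × 8 + 3, so there are 8 full weeks plus 3 extra days.
Each full week contributes one Monday: 8 so far.
The 3 extra days are Sunday, Monday, Tuesday — 1 of them qualifies.
Total: 8 + 1 = 9.

9 Mondays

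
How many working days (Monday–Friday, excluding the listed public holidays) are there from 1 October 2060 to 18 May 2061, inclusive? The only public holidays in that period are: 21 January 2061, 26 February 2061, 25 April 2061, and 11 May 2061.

1 October 2060 is a Friday.
From 1 October 2060 to 18 May 2061 is 230 days inclusive.
230 = 7 × 32 + 6, so there are 32 full weeks plus 6 extra days.
Each full week contributes 5 weekdays (Mon–Fri): 32 × 5 = 160.
The 6 extra days are Fri, Sat, Sun, Mon, Tue, Wed — 4 of them qualify.
Total: 160 + 4 = 164.
Holidays: 21 January 2061 (Fri); 26 February 2061 (Sat); 25 April 2061 (Mon); 11 May 2061 (Wed).
3 of the 4 holidays fall on weekdays; the rest are weekends and were already excluded.
Business days: 164 − 3 = 161.

161 working days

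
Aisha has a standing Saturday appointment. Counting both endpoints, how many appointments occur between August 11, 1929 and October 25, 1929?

10 Saturdays

August 11, 1929 is a Sunday.
That's 76 days from start to end, counting both.
76 = 7 × 10 + 6, so there are 10 full weeks plus 6 extra days.
Each full week contributes one Saturday: 10 so far.
The 6 extra days are Sun, Mon, Tue, Wed, Thu, Fri — none qualify.
Total: 10 + 0 = 10.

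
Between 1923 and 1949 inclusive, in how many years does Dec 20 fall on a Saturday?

4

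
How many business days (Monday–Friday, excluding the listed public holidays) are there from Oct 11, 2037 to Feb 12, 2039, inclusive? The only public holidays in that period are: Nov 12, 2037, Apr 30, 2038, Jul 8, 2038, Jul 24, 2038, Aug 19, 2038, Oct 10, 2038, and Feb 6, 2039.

346

Oct 11, 2037 is a Sunday.
That's 490 days from start to end, counting both.
490 = 7 × 70, so the span is exactly 70 full weeks.
Each full week contributes 5 weekdays (Mon–Fri): 70 × 5 = 350.
Total: 350.
Holidays: Nov 12, 2037 (Thu); Apr 30, 2038 (Fri); Jul 8, 2038 (Thu); Jul 24, 2038 (Sat); Aug 19, 2038 (Thu); Oct 10, 2038 (Sun); Feb 6, 2039 (Sun).
4 of the 7 holidays fall on weekdays; the rest are weekends and were already excluded.
Business days: 350 − 4 = 346.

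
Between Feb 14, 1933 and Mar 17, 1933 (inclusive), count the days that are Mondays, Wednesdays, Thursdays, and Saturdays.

Feb 14, 1933 is a Tuesday.
From Feb 14, 1933 to Mar 17, 1933 is 32 days inclusive.
32 = 7 × 4 + 4, so there are 4 full weeks plus 4 extra days.
Each full week contributes 4 days from the set (Mon, Wed, Thu, Sat): 4 × 4 = 16.
The 4 extra days are Tue, Wed, Thu, Fri — 2 of them qualify.
Total: 16 + 2 = 18.

18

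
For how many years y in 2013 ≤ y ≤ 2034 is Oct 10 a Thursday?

Day of week of October 10 in each year:
2013: Thu ✓, 2014: Fri, 2015: Sat, 2016: Mon, 2017: Tue, 2018: Wed, 2019: Thu ✓, 2020: Sat, 2021: Sun, 2022: Mon, 2023: Tue, 2024: Thu ✓, 2025: Fri, 2026: Sat, 2027: Sun, 2028: Tue, 2029: Wed, 2030: Thu ✓, 2031: Fri, 2032: Sun, 2033: Mon, 2034: Tue
Thursdays: 2013, 2019, 2024, 2030.

4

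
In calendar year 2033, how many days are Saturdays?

53

1 January 2033 is a Saturday.
The range spans 365 days (inclusive of both endpoints).
365 = 7 × 52 + 1, so there are 52 full weeks plus 1 extra day.
Each full week contributes one Saturday: 52 so far.
The 1 extra day is Sat — 1 of them qualifies.
Total: 52 + 1 = 53.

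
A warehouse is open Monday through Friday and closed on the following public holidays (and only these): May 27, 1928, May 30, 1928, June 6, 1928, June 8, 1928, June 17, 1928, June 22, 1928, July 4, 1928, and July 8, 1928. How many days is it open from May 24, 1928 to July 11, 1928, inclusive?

30 business days

May 24, 1928 is a Thursday.
From May 24, 1928 to July 11, 1928 is 49 days inclusive.
49 = 7 × 7, so the span is exactly 7 full weeks.
Each full week contributes 5 weekdays (Mon–Fri): 7 × 5 = 35.
Total: 35.
Holidays: May 27, 1928 (Sun); May 30, 1928 (Wed); June 6, 1928 (Wed); June 8, 1928 (Fri); June 17, 1928 (Sun); June 22, 1928 (Fri); July 4, 1928 (Wed); July 8, 1928 (Sun).
5 of the 8 holidays fall on weekdays; the rest are weekends and were already excluded.
Business days: 35 − 5 = 30.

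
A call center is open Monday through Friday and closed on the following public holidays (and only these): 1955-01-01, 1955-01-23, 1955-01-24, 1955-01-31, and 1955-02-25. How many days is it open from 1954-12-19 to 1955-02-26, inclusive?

1954-12-19 is a Sunday.
That's 70 days from start to end, counting both.
70 = 7 × 10, so the span is exactly 10 full weeks.
Each full week contributes 5 weekdays (Mon–Fri): 10 × 5 = 50.
Holidays: 1955-01-01 (Sat); 1955-01-23 (Sun); 1955-01-24 (Mon); 1955-01-31 (Mon); 1955-02-25 (Fri).
3 of the 5 holidays fall on weekdays; the rest are weekends and were already excluded.
Business days: 50 − 3 = 47.

47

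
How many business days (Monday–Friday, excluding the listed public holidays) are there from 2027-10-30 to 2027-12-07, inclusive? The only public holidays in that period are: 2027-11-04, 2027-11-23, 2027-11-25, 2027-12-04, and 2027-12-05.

2027-10-30 is a Saturday.
From 2027-10-30 to 2027-12-07 is 39 days inclusive.
39 = 7 × 5 + 4, so there are 5 full weeks plus 4 extra days.
Each full week contributes 5 weekdays (Mon–Fri): 5 × 5 = 25.
The 4 extra days are Saturday, Sunday, Monday, Tuesday — 2 of them qualify.
Total: 25 + 2 = 27.
Holidays: 2027-11-04 (Thu); 2027-11-23 (Tue); 2027-11-25 (Thu); 2027-12-04 (Sat); 2027-12-05 (Sun).
3 of the 5 holidays fall on weekdays; the rest are weekends and were already excluded.
Business days: 27 − 3 = 24.

24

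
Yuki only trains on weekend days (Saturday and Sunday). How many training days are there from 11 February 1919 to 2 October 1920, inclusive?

171

11 February 1919 is a Tuesday.
The range spans 600 days (inclusive of both endpoints).
600 = 7 × 85 + 5, so there are 85 full weeks plus 5 extra days.
Each full week contributes 2 weekend days (Sat, Sun): 85 × 2 = 170.
The 5 extra days are Tue, Wed, Thu, Fri, Sat — 1 of them qualifies.
Total: 170 + 1 = 171.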